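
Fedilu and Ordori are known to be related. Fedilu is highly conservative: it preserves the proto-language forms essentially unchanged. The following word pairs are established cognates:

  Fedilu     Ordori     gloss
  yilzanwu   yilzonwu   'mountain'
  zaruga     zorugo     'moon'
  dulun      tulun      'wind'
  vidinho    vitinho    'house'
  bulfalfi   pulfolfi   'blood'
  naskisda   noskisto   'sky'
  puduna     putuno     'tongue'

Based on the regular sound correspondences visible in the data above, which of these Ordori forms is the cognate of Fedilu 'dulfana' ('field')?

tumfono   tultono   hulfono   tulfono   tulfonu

tulfono

dulun ~ tulun — Fedilu d corresponds to Ordori t word-initially before a back vowel.
yilzanwu ~ yilzonwu — Fedilu a corresponds to Ordori o after a consonant, before a nasal.
zaruga ~ zorugo, naskisda ~ noskisto — Fedilu a corresponds to Ordori o word-finally.
Applying these to Fedilu 'dulfana':
  dulfana → tulfana   (d→t word-initially before a back vowel)
  tulfana → tulfona   (a→o after a consonant, before a nasal)
  tulfona → tulfono   (a→o word-finally)
So the Ordori cognate is 'tulfono'.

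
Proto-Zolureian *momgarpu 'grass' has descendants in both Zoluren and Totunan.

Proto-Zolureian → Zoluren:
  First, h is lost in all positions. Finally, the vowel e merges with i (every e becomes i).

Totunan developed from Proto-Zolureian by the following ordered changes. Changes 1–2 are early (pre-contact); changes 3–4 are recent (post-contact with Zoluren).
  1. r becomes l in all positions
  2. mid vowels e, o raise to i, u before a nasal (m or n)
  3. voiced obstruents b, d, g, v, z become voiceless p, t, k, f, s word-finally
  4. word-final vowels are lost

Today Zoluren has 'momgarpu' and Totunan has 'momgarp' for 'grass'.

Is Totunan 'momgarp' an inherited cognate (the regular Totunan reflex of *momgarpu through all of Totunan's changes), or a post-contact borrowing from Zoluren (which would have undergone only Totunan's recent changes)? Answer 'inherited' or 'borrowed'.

borrowed

If inherited, *momgarpu would pass through all of Totunan's changes:
Totunan: *momgarpu
  momgarpu → momgalpu   [unconditioned shift]
  momgalpu → mumgalpu   [pre-nasal raising]
  mumgalpu (rule 3 does not apply)
  mumgalpu → mumgalp   [apocope]
  giving Totunan mumgalp.
If borrowed from Zoluren 'momgarpu' after the early changes, it would undergo only the recent ones:
  rule 3 (final devoicing): no change (momgarpu)
  rule 4 (apocope): momgarpu → momgarp
  ⇒ as a loan: momgarp
Totunan 'momgarp' matches the loan outcome 'momgarp', not the inherited 'mumgalp' — it skipped the early Totunan changes, so it was borrowed from Zoluren.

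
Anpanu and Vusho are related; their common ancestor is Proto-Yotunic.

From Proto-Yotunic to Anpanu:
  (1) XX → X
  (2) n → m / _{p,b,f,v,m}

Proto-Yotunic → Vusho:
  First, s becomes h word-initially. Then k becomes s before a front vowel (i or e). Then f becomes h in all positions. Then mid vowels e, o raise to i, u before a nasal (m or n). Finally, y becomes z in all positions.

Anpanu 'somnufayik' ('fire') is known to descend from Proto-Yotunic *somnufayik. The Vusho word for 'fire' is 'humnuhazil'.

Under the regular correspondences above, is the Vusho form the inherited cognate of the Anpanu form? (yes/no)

Derive the expected Vusho reflex of *somnufayik:
Vusho: *somnufayik
  somnufayik → homnufayik   [debuccalisation]
  homnufayik (rule 2 does not apply)
  homnufayik → homnuhayik   [unconditioned shift]
  homnuhayik → humnuhayik   [pre-nasal raising]
  humnuhayik → humnuhazik   [unconditioned shift]
  giving Vusho humnuhazik.
The regular Vusho reflex would be 'humnuhazik', but the attested form is 'humnuhazil'. The correspondence is irregular, so they are not cognates (the Vusho form has a different source).

no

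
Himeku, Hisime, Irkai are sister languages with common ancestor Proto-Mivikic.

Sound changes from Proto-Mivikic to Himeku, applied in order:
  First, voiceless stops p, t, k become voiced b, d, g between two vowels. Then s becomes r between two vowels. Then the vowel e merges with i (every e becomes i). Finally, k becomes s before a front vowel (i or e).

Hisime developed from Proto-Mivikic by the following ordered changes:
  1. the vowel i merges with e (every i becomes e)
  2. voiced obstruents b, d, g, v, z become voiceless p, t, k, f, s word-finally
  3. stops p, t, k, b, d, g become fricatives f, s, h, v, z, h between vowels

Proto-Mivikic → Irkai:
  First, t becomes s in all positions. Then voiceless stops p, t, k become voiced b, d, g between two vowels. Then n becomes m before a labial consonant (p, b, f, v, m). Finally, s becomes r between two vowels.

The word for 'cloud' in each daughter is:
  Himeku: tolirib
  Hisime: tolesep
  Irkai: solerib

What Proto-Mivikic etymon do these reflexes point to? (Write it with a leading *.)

*tolesib

Position 1: Himeku has t, Hisime has t, Irkai has s. Himeku preserves t here (none of its changes turn any other segment into t), so the proto-segment is *t.
Position 4: Himeku has i, Hisime has e, Irkai has e. Irkai preserves e here (none of its changes turn any other segment into e), so the proto-segment is *e.
Position 6: Himeku has i, Hisime has e, Irkai has i. Irkai preserves i here (none of its changes turn any other segment into i), so the proto-segment is *i.
Continuing position by position gives *tolesib; check it forward:
Himeku: *tolesib > tolerib > tolirib  (by rhotacism, vowel merger)
Hisime: *tolesib > toleseb > tolesep  (by vowel merger, final devoicing)
Irkai: start from *tolesib.
  rule 1 (unconditioned shift): tolesib → solesib
  rule 2: no change — solesib
  rule 3: no change — solesib
  rule 4 (rhotacism): solesib → solerib
  ⇒ Irkai solerib
*tolesib is the unique common source.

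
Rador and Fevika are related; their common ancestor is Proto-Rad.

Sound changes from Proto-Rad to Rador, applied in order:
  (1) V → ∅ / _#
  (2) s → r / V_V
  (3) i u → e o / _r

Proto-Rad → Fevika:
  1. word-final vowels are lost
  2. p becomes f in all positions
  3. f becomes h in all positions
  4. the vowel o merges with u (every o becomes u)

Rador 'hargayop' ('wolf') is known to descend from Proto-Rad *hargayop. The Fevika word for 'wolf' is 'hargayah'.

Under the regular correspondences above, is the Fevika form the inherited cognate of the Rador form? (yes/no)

no

Derive the expected Fevika reflex of *hargayop:
Fevika: *hargayop
  hargayop (rule 1 does not apply)
  hargayop → hargayof   [unconditioned shift]
  hargayof → hargayoh   [unconditioned shift]
  hargayoh → hargayuh   [vowel merger]
  giving Fevika hargayuh.
The regular Fevika reflex would be 'hargayuh', but the attested form is 'hargayah'. The correspondence is irregular, so they are not cognates (the Fevika form has a different source).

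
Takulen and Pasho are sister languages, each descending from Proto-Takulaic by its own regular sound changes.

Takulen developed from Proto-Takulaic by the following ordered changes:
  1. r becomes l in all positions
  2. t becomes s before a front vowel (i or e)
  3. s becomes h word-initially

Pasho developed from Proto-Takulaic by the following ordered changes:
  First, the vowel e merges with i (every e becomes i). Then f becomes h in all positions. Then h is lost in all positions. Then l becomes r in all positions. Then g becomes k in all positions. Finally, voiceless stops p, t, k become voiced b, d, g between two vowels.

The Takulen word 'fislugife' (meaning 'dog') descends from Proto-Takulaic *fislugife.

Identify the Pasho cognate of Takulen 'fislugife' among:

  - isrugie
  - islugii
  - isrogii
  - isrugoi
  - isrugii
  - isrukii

isrugii

Pasho: *fislugife
  fislugife → fislugifi   [vowel merger]
  fislugifi → hislugihi   [unconditioned shift]
  hislugihi → islugii   [h-loss]
  islugii → isrugii   [unconditioned shift]
  isrugii → isrukii   [unconditioned shift]
  isrukii → isrugii   [intervocalic voicing]
  giving Pasho isrugii.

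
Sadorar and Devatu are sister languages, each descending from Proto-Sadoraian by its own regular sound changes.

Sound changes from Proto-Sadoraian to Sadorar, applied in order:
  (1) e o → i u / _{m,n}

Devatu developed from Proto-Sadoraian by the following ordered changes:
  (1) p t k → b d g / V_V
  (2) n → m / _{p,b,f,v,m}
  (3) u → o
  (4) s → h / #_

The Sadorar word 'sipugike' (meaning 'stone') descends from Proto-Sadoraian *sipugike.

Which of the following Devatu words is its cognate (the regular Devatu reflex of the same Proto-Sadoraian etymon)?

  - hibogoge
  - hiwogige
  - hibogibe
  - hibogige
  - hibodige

Devatu: *sipugike > sibugige > sibogige > hibogige  (by intervocalic voicing, vowel merger, debuccalisation)
The other candidates each miss or misapply at least one Devatu change.

hibogige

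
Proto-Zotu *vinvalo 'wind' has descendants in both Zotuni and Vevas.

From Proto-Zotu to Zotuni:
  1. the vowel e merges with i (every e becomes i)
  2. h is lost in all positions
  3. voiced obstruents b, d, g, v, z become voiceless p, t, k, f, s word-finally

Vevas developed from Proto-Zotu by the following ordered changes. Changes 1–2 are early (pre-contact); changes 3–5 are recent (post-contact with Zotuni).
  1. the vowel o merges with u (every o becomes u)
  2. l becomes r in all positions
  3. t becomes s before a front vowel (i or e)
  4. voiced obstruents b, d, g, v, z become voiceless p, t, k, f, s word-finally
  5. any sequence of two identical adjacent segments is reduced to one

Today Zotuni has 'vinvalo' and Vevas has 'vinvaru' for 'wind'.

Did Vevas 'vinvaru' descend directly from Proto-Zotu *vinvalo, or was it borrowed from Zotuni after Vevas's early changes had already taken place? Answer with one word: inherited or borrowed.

inherited

If inherited, *vinvalo would pass through all of Vevas's changes:
Vevas: *vinvalo
  vinvalo → vinvalu   [vowel merger]
  vinvalu → vinvaru   [unconditioned shift]
  vinvaru (rule 3 does not apply)
  vinvaru (rule 4 does not apply)
  vinvaru (rule 5 does not apply)
  giving Vevas vinvaru.
If borrowed from Zotuni 'vinvalo' after the early changes, it would undergo only the recent ones:
  rule 3 (palatalisation): no change (vinvalo)
  rule 4 (final devoicing): no change (vinvalo)
  rule 5 (degemination): no change (vinvalo)
  ⇒ as a loan: vinvalo
Vevas 'vinvaru' matches the inherited outcome exactly, so it is an inherited cognate, not a loan.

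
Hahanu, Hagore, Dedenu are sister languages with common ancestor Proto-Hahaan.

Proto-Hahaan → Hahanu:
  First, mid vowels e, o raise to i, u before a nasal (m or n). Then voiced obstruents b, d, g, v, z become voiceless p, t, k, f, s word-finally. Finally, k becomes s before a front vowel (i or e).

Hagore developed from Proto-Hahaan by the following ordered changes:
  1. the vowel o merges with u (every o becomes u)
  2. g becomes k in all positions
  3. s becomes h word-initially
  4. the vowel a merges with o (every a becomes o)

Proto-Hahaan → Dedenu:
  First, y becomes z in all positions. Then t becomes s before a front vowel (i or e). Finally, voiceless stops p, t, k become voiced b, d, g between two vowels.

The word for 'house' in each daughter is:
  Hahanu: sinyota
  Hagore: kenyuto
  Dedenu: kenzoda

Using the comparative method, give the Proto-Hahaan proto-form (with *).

*kenyota

Position 2: Hahanu has i, Hagore has e, Dedenu has e. Hagore preserves e here (none of its changes turn any other segment into e), so the proto-segment is *e.
Position 5: Hahanu has o, Hagore has u, Dedenu has o. Hahanu preserves o here (none of its changes turn any other segment into o), so the proto-segment is *o.
Position 6: Hahanu has t, Hagore has t, Dedenu has d. Hagore preserves t here (none of its changes turn any other segment into t), so the proto-segment is *t.
Continuing position by position gives *kenyota; check it forward:
Hahanu: *kenyota > kinyota > sinyota  (by pre-nasal raising, palatalisation)
Hagore: *kenyota > kenyuta > kenyuto  (by vowel merger, vowel merger)
Dedenu: start from *kenyota.
  rule 1 (unconditioned shift): kenyota → kenzota
  rule 2: no change — kenzota
  rule 3 (intervocalic voicing): kenzota → kenzoda
  ⇒ Dedenu kenzoda
*kenyota is the unique common source.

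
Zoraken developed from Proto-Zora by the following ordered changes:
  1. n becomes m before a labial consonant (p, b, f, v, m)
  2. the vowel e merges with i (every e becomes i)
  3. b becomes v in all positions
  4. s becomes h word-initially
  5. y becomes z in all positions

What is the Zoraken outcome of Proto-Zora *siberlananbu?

Zoraken: start from *siberlananbu.
  rule 1 (nasal place assimilation): siberlananbu → siberlanambu
  rule 2 (vowel merger): siberlanambu → sibirlanambu
  rule 3 (unconditioned shift): sibirlanambu → sivirlanamvu
  rule 4 (debuccalisation): sivirlanamvu → hivirlanamvu
  rule 5: no change — hivirlanamvu
  ⇒ Zoraken hivirlanamvu

hivirlanamvu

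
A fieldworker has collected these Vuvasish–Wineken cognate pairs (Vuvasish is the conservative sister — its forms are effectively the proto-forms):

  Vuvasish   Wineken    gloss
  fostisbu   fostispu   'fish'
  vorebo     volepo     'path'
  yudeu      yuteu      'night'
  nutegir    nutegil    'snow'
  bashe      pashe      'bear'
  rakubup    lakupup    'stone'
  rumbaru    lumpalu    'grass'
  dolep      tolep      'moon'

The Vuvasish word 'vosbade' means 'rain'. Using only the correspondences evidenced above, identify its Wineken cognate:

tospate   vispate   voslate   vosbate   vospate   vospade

rumbaru ~ lumpalu — Vuvasish b corresponds to Wineken p after a consonant, before a back vowel.
yudeu ~ yuteu — Vuvasish d corresponds to Wineken t between vowels (before a front vowel).
Applying these to Vuvasish 'vosbade':
  vosbade → vospade   (b→p after a consonant, before a back vowel)
  vospade → vospate   (d→t between vowels (before a front vowel))
So the Wineken cognate is 'vospate'.

vospate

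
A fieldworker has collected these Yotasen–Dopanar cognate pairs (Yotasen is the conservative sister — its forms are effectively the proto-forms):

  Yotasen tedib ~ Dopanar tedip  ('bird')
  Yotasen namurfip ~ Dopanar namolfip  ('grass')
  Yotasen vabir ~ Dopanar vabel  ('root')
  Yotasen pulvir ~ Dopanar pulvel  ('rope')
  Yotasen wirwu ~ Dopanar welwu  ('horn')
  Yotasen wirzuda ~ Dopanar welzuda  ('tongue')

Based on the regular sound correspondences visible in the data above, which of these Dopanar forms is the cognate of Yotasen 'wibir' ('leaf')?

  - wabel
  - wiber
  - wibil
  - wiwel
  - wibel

vabir ~ vabel, pulvir ~ pulvel — Yotasen i corresponds to Dopanar e after a consonant, before r.
vabir ~ vabel, pulvir ~ pulvel — Yotasen r corresponds to Dopanar l word-finally.
Applying these to Yotasen 'wibir':
  wibir → wiber   (i→e after a consonant, before r)
  wiber → wibel   (r→l word-finally)
So the Dopanar cognate is 'wibel'.

wibel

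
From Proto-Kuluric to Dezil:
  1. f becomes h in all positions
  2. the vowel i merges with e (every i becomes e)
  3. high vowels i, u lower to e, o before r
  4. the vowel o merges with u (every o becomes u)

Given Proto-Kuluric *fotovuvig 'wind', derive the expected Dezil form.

hutuvuveg

Dezil: start from *fotovuvig.
  rule 1 (unconditioned shift): fotovuvig → hotovuvig
  rule 2 (vowel merger): hotovuvig → hotovuveg
  rule 3: no change — hotovuveg
  rule 4 (vowel merger): hotovuveg → hutuvuveg
  ⇒ Dezil hutuvuveg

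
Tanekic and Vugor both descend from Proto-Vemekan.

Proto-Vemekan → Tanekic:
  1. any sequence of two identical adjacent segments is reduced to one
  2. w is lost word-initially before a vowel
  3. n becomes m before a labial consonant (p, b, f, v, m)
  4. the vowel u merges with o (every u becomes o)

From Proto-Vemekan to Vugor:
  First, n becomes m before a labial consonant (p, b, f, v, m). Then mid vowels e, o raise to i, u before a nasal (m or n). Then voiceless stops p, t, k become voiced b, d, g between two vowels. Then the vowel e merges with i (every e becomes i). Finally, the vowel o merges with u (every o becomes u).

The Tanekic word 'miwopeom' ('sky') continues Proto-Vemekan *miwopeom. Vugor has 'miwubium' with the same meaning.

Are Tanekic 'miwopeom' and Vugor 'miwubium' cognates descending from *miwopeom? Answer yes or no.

yes

Derive the expected Vugor reflex of *miwopeom:
Vugor: *miwopeom
  miwopeom (rule 1 does not apply)
  miwopeom → miwopeum   [pre-nasal raising]
  miwopeum → miwobeum   [intervocalic voicing]
  miwobeum → miwobium   [vowel merger]
  miwobium → miwubium   [vowel merger]
  giving Vugor miwubium.
Vugor 'miwubium' matches the regular reflex exactly, so the pair is cognate.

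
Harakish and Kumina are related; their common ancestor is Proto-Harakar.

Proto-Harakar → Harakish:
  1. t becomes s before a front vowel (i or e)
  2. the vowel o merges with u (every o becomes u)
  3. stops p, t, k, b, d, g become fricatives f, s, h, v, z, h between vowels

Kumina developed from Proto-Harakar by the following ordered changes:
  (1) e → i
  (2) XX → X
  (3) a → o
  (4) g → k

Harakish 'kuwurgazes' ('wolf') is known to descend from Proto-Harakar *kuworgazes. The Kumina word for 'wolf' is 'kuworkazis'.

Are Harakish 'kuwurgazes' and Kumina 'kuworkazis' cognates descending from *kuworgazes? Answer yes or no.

no

Derive the expected Kumina reflex of *kuworgazes:
Kumina: start from *kuworgazes.
  rule 1 (vowel merger): kuworgazes → kuworgazis
  rule 2: no change — kuworgazis
  rule 3 (vowel merger): kuworgazis → kuworgozis
  rule 4 (unconditioned shift): kuworgozis → kuworkozis
  ⇒ Kumina kuworkozis
The regular Kumina reflex would be 'kuworkozis', but the attested form is 'kuworkazis'. The correspondence is irregular, so they are not cognates (the Kumina form has a different source).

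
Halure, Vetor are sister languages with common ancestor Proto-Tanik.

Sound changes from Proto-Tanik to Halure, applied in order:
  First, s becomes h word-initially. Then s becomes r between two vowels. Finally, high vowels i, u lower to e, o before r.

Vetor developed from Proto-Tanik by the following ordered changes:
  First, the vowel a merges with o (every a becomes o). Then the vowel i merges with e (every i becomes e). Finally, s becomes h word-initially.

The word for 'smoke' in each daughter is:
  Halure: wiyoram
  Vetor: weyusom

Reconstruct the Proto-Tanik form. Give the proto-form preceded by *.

*wiyusam

Position 4: Halure has o, Vetor has u. Vetor preserves u here (none of its changes turn any other segment into u), so the proto-segment is *u.
Position 6: Halure has a, Vetor has o. Halure preserves a here (none of its changes turn any other segment into a), so the proto-segment is *a.
Position 5: Halure has r, Vetor has s. Vetor preserves s here (none of its changes turn any other segment into s), so the proto-segment is *s.
Verify the candidate proto-form against each daughter:
Halure: start from *wiyusam.
  rule 1: no change — wiyusam
  rule 2 (rhotacism): wiyusam → wiyuram
  rule 3 (pre-rhotic lowering): wiyuram → wiyoram
  ⇒ Halure wiyoram
Vetor: *wiyusam
  wiyusam → wiyusom   [vowel merger]
  wiyusom → weyusom   [vowel merger]
  weyusom (rule 3 does not apply)
  giving Vetor weyusom.
No other proto-form is consistent with every reflex, so the reconstruction is *wiyusam.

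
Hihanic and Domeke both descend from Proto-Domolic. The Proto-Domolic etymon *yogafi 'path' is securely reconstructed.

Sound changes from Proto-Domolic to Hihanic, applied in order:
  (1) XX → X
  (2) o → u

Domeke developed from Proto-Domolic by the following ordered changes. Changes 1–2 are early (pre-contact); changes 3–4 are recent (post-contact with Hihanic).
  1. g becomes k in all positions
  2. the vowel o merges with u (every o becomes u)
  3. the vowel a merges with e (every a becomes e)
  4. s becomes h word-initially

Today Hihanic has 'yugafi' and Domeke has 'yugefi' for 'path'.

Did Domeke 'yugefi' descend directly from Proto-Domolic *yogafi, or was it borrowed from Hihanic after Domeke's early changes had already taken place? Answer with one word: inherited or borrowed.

If inherited, *yogafi would pass through all of Domeke's changes:
Domeke: start from *yogafi.
  rule 1 (unconditioned shift): yogafi → yokafi
  rule 2 (vowel merger): yokafi → yukafi
  rule 3 (vowel merger): yukafi → yukefi
  rule 4: no change — yukefi
  ⇒ Domeke yukefi
If borrowed from Hihanic 'yugafi' after the early changes, it would undergo only the recent ones:
  rule 3 (vowel merger): yugafi → yugefi
  rule 4 (debuccalisation): no change (yugefi)
  ⇒ as a loan: yugefi
Domeke 'yugefi' matches the loan outcome 'yugefi', not the inherited 'yukefi' — it skipped the early Domeke changes, so it was borrowed from Hihanic.

borrowed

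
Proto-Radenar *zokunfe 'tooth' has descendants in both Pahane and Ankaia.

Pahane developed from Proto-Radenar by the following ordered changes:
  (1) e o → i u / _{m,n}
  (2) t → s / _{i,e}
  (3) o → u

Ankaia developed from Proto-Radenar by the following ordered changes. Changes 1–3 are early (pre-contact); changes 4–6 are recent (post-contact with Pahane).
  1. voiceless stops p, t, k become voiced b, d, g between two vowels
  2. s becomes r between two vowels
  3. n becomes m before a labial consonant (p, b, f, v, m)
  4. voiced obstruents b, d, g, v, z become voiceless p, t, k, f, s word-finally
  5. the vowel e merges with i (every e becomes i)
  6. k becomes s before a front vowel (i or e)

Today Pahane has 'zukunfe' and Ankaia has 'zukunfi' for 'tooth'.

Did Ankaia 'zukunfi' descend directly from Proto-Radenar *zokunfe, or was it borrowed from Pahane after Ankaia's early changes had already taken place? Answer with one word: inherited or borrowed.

borrowed

If inherited, *zokunfe would pass through all of Ankaia's changes:
Ankaia: *zokunfe > zogunfe > zogumfe > zogumfi  (by intervocalic voicing, nasal place assimilation, vowel merger)
If borrowed from Pahane 'zukunfe' after the early changes, it would undergo only the recent ones:
  rule 4 (final devoicing): no change (zukunfe)
  rule 5 (vowel merger): zukunfe → zukunfi
  rule 6 (palatalisation): no change (zukunfi)
  ⇒ as a loan: zukunfi
Ankaia 'zukunfi' matches the loan outcome 'zukunfi', not the inherited 'zogumfi' — it skipped the early Ankaia changes, so it was borrowed from Pahane.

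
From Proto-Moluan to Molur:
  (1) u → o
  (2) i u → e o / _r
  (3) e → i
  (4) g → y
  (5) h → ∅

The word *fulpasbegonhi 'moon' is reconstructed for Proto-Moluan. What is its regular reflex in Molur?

folpasbiyoni

Molur: *fulpasbegonhi
  fulpasbegonhi → folpasbegonhi   [vowel merger]
  folpasbegonhi (rule 2 does not apply)
  folpasbegonhi → folpasbigonhi   [vowel merger]
  folpasbigonhi → folpasbiyonhi   [unconditioned shift]
  folpasbiyonhi → folpasbiyoni   [h-loss]
  giving Molur folpasbiyoni.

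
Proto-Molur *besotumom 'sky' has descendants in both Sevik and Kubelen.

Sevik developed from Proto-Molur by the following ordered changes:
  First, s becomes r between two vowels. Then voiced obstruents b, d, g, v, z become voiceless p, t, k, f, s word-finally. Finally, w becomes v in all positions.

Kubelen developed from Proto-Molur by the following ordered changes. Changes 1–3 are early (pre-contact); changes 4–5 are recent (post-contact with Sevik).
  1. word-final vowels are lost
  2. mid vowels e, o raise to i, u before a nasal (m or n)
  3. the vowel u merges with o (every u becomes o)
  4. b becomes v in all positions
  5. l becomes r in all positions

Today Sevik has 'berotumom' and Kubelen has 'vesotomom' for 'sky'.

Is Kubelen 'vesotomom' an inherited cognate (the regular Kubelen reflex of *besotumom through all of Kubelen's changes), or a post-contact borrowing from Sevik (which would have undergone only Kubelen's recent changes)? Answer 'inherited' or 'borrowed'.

If inherited, *besotumom would pass through all of Kubelen's changes:
Kubelen: start from *besotumom.
  rule 1: no change — besotumom
  rule 2 (pre-nasal raising): besotumom → besotumum
  rule 3 (vowel merger): besotumum → besotomom
  rule 4 (unconditioned shift): besotomom → vesotomom
  rule 5: no change — vesotomom
  ⇒ Kubelen vesotomom
If borrowed from Sevik 'berotumom' after the early changes, it would undergo only the recent ones:
  rule 4 (unconditioned shift): berotumom → verotumom
  rule 5 (unconditioned shift): no change (verotumom)
  ⇒ as a loan: verotumom
Kubelen 'vesotomom' matches the inherited outcome exactly, so it is an inherited cognate, not a loan.

inherited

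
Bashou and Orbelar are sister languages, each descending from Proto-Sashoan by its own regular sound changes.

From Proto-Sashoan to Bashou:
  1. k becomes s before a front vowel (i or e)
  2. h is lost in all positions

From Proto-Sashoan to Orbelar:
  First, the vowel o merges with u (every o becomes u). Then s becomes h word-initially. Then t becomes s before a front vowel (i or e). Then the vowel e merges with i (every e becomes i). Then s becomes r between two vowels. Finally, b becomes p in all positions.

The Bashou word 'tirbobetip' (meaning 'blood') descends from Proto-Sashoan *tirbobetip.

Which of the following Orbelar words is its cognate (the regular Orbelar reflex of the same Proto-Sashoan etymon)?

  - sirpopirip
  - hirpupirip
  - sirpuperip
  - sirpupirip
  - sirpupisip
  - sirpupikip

sirpupirip

Orbelar: *tirbobetip > tirbubetip > sirbubesip > sirbubisip > sirbubirip > sirpupirip  (by vowel merger, palatalisation, vowel merger, rhotacism, unconditioned shift)
Among the options, 'sirpupirip' alone shows every Orbelar change applied in order.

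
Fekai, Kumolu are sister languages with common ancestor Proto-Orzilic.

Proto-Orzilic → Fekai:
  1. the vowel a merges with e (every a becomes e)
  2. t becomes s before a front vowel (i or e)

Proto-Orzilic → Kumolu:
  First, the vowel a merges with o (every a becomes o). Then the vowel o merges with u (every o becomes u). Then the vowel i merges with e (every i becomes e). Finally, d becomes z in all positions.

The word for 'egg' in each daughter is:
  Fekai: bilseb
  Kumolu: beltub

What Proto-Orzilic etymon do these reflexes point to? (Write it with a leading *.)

*biltab

Position 4: Fekai has s, Kumolu has t. Kumolu preserves t here (none of its changes turn any other segment into t), so the proto-segment is *t.
Position 2: Fekai has i, Kumolu has e. Fekai preserves i here (none of its changes turn any other segment into i), so the proto-segment is *i.
This points to *biltab. Verify forward in each daughter:
Fekai: start from *biltab.
  rule 1 (vowel merger): biltab → bilteb
  rule 2 (palatalisation): bilteb → bilseb
  ⇒ Fekai bilseb
Kumolu: *biltab
  biltab → biltob   [vowel merger]
  biltob → biltub   [vowel merger]
  biltub → beltub   [vowel merger]
  beltub (rule 4 does not apply)
  giving Kumolu beltub.
No other proto-form is consistent with every reflex, so the reconstruction is *biltab.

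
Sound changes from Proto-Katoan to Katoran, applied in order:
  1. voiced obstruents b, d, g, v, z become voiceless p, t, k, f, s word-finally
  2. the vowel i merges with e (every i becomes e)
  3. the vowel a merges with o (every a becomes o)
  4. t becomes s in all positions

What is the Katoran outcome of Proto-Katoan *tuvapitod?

Katoran: start from *tuvapitod.
  rule 1 (final devoicing): tuvapitod → tuvapitot
  rule 2 (vowel merger): tuvapitot → tuvapetot
  rule 3 (vowel merger): tuvapetot → tuvopetot
  rule 4 (unconditioned shift): tuvopetot → suvopesos
  ⇒ Katoran suvopesos

suvopesos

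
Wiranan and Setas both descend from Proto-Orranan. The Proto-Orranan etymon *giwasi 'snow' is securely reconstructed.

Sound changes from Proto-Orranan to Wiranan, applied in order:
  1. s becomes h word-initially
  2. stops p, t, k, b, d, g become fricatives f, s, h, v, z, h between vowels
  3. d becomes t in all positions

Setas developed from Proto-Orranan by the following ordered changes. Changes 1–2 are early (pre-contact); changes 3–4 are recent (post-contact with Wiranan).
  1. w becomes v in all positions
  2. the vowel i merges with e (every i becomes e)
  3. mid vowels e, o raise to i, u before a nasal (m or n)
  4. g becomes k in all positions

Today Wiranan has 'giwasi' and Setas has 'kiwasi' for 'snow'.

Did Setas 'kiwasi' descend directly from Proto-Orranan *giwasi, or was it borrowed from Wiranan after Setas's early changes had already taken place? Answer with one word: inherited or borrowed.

If inherited, *giwasi would pass through all of Setas's changes:
Setas: start from *giwasi.
  rule 1 (unconditioned shift): giwasi → givasi
  rule 2 (vowel merger): givasi → gevase
  rule 3: no change — gevase
  rule 4 (unconditioned shift): gevase → kevase
  ⇒ Setas kevase
If borrowed from Wiranan 'giwasi' after the early changes, it would undergo only the recent ones:
  rule 3 (pre-nasal raising): no change (giwasi)
  rule 4 (unconditioned shift): giwasi → kiwasi
  ⇒ as a loan: kiwasi
Setas 'kiwasi' matches the loan outcome 'kiwasi', not the inherited 'kevase' — it skipped the early Setas changes, so it was borrowed from Wiranan.

borrowed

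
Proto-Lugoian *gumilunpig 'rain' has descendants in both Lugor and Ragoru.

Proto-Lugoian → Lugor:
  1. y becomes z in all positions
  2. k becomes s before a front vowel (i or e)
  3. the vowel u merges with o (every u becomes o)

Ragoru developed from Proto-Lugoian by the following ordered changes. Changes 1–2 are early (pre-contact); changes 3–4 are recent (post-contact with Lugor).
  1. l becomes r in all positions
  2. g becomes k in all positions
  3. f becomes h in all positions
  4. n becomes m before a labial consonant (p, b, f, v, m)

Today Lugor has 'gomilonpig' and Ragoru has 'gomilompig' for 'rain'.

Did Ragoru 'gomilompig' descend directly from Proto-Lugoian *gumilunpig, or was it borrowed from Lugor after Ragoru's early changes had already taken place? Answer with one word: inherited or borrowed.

borrowed

If inherited, *gumilunpig would pass through all of Ragoru's changes:
Ragoru: start from *gumilunpig.
  rule 1 (unconditioned shift): gumilunpig → gumirunpig
  rule 2 (unconditioned shift): gumirunpig → kumirunpik
  rule 3: no change — kumirunpik
  rule 4 (nasal place assimilation): kumirunpik → kumirumpik
  ⇒ Ragoru kumirumpik
If borrowed from Lugor 'gomilonpig' after the early changes, it would undergo only the recent ones:
  rule 3 (unconditioned shift): no change (gomilonpig)
  rule 4 (nasal place assimilation): gomilonpig → gomilompig
  ⇒ as a loan: gomilompig
Ragoru 'gomilompig' matches the loan outcome 'gomilompig', not the inherited 'kumirumpik' — it skipped the early Ragoru changes, so it was borrowed from Lugor.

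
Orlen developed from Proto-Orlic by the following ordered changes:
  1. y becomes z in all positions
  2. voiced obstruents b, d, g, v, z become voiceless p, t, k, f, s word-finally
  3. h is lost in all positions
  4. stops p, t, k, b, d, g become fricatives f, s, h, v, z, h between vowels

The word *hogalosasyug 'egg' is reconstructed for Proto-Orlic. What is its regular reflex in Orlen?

ohalosaszuk

Orlen: *hogalosasyug > hogalosaszug > hogalosaszuk > ogalosaszuk > ohalosaszuk  (by unconditioned shift, final devoicing, h-loss, intervocalic lenition)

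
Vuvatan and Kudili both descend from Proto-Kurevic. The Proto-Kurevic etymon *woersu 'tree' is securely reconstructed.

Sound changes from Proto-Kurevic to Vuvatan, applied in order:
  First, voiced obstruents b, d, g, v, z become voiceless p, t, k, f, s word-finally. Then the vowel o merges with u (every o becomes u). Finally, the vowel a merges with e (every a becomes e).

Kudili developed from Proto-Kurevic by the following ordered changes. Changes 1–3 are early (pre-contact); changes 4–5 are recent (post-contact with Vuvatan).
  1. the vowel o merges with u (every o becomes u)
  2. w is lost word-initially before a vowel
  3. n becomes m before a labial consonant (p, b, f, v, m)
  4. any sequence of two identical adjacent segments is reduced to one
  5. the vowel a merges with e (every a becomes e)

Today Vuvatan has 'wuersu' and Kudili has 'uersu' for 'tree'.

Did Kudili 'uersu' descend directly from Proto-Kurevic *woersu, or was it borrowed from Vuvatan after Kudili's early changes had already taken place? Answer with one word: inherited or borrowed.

inherited

If inherited, *woersu would pass through all of Kudili's changes:
Kudili: *woersu > wuersu > uersu  (by vowel merger, glide loss)
If borrowed from Vuvatan 'wuersu' after the early changes, it would undergo only the recent ones:
  rule 4 (degemination): no change (wuersu)
  rule 5 (vowel merger): no change (wuersu)
  ⇒ as a loan: wuersu
Kudili 'uersu' matches the inherited outcome exactly, so it is an inherited cognate, not a loan.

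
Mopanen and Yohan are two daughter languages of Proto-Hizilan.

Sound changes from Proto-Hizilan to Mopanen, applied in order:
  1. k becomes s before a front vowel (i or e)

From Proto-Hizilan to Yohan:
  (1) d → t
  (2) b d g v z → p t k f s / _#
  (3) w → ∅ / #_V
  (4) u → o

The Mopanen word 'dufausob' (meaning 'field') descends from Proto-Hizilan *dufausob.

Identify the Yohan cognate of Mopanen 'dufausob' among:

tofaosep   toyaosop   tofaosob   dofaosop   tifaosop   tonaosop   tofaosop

Yohan: *dufausob
  dufausob → tufausob   [unconditioned shift]
  tufausob → tufausop   [final devoicing]
  tufausop (rule 3 does not apply)
  tufausop → tofaosop   [vowel merger]
  giving Yohan tofaosop.
Among the options, 'tofaosop' alone shows every Yohan change applied in order.

tofaosop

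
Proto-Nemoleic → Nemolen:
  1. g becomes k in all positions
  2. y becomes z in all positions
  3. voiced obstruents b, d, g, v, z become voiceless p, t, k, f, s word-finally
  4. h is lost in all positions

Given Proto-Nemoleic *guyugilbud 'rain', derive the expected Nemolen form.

Nemolen: *guyugilbud
  guyugilbud → kuyukilbud   [unconditioned shift]
  kuyukilbud → kuzukilbud   [unconditioned shift]
  kuzukilbud → kuzukilbut   [final devoicing]
  kuzukilbut (rule 4 does not apply)
  giving Nemolen kuzukilbut.

kuzukilbut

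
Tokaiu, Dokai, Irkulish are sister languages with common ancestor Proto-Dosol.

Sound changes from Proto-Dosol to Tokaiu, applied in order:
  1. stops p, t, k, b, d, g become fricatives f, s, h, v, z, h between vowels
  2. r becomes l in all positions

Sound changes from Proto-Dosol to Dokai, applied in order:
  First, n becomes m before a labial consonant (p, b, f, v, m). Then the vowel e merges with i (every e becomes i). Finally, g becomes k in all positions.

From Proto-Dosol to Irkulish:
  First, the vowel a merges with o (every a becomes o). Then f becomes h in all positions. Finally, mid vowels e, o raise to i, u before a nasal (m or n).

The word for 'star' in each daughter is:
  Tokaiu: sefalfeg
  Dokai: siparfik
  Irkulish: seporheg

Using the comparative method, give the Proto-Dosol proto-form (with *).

*separfeg

Position 3: Tokaiu has f, Dokai has p, Irkulish has p. Dokai preserves p here (none of its changes turn any other segment into p), so the proto-segment is *p.
Position 2: Tokaiu has e, Dokai has i, Irkulish has e. Tokaiu preserves e here (none of its changes turn any other segment into e), so the proto-segment is *e.
Position 4: Tokaiu has a, Dokai has a, Irkulish has o. Tokaiu preserves a here (none of its changes turn any other segment into a), so the proto-segment is *a.
Verify the candidate proto-form against each daughter:
Tokaiu: *separfeg > sefarfeg > sefalfeg  (by intervocalic lenition, unconditioned shift)
Dokai: start from *separfeg.
  rule 1: no change — separfeg
  rule 2 (vowel merger): separfeg → siparfig
  rule 3 (unconditioned shift): siparfig → siparfik
  ⇒ Dokai siparfik
Irkulish: *separfeg
  separfeg → seporfeg   [vowel merger]
  seporfeg → seporheg   [unconditioned shift]
  seporheg (rule 3 does not apply)
  giving Irkulish seporheg.
No other proto-form is consistent with every reflex, so the reconstruction is *separfeg.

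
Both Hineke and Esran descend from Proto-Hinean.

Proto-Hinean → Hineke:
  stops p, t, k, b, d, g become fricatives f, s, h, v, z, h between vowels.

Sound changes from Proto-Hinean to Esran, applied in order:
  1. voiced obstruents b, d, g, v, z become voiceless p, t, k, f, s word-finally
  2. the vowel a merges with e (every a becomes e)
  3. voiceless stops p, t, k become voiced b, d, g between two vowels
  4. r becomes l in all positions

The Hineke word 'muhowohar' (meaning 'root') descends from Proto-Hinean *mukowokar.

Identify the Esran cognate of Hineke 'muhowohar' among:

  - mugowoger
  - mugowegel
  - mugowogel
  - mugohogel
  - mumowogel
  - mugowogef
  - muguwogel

mugowogel

Esran: *mukowokar > mukowoker > mugowoger > mugowogel  (by vowel merger, intervocalic voicing, unconditioned shift)
Among the options, 'mugowogel' alone shows every Esran change applied in order.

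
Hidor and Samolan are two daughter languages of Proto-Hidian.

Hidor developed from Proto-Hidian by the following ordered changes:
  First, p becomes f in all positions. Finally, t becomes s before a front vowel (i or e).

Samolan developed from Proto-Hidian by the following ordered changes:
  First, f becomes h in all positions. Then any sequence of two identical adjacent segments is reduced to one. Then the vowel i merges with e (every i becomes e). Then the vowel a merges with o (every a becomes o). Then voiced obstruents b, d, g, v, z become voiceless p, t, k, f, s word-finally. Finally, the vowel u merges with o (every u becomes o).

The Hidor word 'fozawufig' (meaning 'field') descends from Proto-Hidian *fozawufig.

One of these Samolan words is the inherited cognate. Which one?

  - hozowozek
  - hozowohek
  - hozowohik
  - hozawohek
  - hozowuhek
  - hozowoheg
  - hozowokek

Samolan: *fozawufig
  fozawufig → hozawuhig   [unconditioned shift]
  hozawuhig (rule 2 does not apply)
  hozawuhig → hozawuheg   [vowel merger]
  hozawuheg → hozowuheg   [vowel merger]
  hozowuheg → hozowuhek   [final devoicing]
  hozowuhek → hozowohek   [vowel merger]
  giving Samolan hozowohek.
Among the options, 'hozowohek' alone shows every Samolan change applied in order.

hozowohek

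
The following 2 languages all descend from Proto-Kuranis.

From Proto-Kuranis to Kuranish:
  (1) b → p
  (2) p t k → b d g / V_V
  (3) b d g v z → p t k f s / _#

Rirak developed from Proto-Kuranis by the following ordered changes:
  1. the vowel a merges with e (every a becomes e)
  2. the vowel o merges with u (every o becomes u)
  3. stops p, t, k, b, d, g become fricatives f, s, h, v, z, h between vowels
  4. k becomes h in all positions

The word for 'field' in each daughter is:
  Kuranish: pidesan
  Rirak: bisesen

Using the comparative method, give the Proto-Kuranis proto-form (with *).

Position 1: Kuranish has p, Rirak has b. Rirak preserves b here (none of its changes turn any other segment into b), so the proto-segment is *b.
Position 6: Kuranish has a, Rirak has e. Kuranish preserves a here (none of its changes turn any other segment into a), so the proto-segment is *a.
This points to *bitesan. Verify forward in each daughter:
Kuranish: *bitesan
  bitesan → pitesan   [unconditioned shift]
  pitesan → pidesan   [intervocalic voicing]
  pidesan (rule 3 does not apply)
  giving Kuranish pidesan.
Rirak: start from *bitesan.
  rule 1 (vowel merger): bitesan → bitesen
  rule 2: no change — bitesen
  rule 3 (intervocalic lenition): bitesen → bisesen
  rule 4: no change — bisesen
  ⇒ Rirak bisesen
Only *bitesan yields all of Kuranish pidesan, Rirak bisesen.

*bitesan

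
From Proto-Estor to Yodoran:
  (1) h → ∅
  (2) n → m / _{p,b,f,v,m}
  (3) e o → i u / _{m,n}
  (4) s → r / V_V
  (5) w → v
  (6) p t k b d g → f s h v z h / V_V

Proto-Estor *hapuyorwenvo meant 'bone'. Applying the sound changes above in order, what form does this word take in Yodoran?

Yodoran: *hapuyorwenvo > apuyorwenvo > apuyorwemvo > apuyorwimvo > apuyorvimvo > afuyorvimvo  (by h-loss, nasal place assimilation, pre-nasal raising, unconditioned shift, intervocalic lenition)

afuyorvimvo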